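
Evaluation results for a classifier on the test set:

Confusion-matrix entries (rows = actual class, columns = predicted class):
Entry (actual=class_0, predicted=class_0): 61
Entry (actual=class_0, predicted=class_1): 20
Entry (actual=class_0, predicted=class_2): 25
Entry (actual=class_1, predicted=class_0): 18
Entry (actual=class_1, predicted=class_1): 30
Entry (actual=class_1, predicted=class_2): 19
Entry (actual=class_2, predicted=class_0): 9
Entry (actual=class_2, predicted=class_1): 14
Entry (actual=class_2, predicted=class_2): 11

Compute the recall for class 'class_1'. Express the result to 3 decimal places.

recall = TP/(TP+FN).
class_1: TP=30, FN=18+19=37 → 30/67 = 0.4478

0.448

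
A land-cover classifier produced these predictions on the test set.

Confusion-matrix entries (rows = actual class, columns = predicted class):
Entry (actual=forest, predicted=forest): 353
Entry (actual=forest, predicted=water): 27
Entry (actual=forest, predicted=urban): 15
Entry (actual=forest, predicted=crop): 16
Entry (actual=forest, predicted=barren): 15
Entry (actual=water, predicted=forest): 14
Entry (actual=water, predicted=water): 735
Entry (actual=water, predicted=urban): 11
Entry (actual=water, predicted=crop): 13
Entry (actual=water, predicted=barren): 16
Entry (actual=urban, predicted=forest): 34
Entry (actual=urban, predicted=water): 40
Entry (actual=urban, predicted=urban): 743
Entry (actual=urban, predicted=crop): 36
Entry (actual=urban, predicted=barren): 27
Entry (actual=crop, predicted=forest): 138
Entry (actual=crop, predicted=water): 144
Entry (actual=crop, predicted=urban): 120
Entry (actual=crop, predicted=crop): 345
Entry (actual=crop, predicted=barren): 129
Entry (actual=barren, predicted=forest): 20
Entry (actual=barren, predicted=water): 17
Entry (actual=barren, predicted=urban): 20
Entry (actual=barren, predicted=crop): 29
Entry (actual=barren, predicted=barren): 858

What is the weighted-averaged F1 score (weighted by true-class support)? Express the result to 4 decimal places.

0.7592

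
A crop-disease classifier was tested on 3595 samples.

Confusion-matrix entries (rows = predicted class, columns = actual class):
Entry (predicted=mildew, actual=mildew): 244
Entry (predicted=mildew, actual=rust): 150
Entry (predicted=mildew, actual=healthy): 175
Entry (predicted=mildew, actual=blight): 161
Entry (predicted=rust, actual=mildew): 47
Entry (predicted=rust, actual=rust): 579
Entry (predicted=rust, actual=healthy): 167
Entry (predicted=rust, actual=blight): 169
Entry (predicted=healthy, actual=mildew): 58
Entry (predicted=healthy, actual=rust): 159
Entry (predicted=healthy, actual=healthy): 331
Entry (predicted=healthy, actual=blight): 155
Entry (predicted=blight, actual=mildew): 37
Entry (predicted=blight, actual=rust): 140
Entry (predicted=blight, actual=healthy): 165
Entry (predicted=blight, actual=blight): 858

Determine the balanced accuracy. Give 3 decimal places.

0.557

Balanced accuracy = mean of per-class recall.
  mildew: recall = 244/386 = 0.6321
  rust: recall = 579/1028 = 0.5632
  healthy: recall = 331/838 = 0.3950
  blight: recall = 858/1343 = 0.6389
Mean = (0.6321 + 0.5632 + 0.3950 + 0.6389) / 4 = 0.557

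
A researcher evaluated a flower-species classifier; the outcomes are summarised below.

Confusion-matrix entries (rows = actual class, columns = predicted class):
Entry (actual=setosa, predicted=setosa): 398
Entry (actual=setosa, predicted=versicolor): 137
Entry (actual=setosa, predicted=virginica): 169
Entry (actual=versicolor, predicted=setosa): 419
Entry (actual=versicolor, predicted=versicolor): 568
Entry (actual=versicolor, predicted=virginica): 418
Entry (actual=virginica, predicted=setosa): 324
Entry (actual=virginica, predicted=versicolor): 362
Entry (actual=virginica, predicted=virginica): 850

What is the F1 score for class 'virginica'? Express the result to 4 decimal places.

One-vs-rest for 'virginica': TP = diagonal; FP = other classes predicted 'virginica'; FN = 'virginica' predicted as other.
F1 score = 2·TP/(2·TP+FP+FN).
virginica: TP=850, FP=169+418=587, FN=324+362=686 → 1700/2973 = 0.57181

0.5718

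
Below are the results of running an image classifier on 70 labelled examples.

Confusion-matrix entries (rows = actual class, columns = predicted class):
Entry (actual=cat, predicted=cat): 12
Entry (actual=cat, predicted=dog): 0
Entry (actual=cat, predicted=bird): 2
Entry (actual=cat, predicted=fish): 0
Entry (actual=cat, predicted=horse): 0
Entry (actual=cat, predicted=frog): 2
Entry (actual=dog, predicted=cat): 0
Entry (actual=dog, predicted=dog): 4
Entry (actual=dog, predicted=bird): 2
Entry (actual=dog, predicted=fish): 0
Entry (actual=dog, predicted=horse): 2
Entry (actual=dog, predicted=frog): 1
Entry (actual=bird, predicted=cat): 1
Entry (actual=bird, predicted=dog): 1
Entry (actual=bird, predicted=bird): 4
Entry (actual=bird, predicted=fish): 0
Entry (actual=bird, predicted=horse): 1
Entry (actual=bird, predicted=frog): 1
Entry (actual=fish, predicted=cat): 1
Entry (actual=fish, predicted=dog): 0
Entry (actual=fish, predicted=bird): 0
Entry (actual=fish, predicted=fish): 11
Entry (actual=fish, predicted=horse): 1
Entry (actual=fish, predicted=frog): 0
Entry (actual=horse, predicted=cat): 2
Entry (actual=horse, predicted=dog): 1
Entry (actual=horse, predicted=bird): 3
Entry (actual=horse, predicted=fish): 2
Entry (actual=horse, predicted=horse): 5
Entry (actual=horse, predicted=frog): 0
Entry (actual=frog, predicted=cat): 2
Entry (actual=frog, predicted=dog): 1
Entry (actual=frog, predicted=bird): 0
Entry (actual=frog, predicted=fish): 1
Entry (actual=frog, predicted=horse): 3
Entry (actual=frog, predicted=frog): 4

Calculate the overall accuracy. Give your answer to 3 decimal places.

Accuracy = trace / total = (12+4+4+11+5+4=40) / 70 = 40/70 = 0.571

0.571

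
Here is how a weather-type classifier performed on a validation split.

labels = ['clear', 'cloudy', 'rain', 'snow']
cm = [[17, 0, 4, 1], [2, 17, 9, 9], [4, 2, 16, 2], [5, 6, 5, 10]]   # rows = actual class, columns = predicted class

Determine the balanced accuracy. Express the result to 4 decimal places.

0.5709

Balanced accuracy = mean of per-class recall.
  clear: recall = 17/22 = 0.77273
  cloudy: recall = 17/37 = 0.45946
  rain: recall = 16/24 = 0.66667
  snow: recall = 10/26 = 0.38462
Mean = (0.77273 + 0.45946 + 0.66667 + 0.38462) / 4 = 0.5709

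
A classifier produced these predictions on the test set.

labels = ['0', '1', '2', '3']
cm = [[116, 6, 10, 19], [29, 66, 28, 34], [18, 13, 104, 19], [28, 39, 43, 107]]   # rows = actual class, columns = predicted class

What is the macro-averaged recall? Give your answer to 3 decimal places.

0.589

Per-class recall (TP/(TP+FN)):
  0: TP=116, FN=6+10+19=35 → 116/151 = 0.7682
  1: TP=66, FN=29+28+34=91 → 66/157 = 0.4204
  2: TP=104, FN=18+13+19=50 → 104/154 = 0.6753
  3: TP=107, FN=28+39+43=110 → 107/217 = 0.4931
Macro-recall = mean = (0.7682 + 0.4204 + 0.6753 + 0.4931) / 4 = 0.589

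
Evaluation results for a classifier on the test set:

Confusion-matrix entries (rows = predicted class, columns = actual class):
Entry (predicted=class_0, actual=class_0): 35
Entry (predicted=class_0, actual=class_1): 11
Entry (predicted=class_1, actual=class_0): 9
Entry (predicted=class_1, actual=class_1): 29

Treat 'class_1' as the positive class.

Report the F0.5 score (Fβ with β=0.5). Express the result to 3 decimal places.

0.755

Fβ = (1+β²)·TP / ((1+β²)·TP + β²·FN + FP), with β²=1/4
= 1.25·29 / (1.25·29 + 0.25·11 + 9) = 0.755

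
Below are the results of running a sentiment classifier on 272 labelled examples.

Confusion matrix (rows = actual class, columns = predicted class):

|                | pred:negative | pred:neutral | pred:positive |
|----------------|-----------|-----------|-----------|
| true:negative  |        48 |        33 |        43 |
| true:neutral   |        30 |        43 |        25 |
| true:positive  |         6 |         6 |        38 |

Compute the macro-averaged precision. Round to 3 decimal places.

0.485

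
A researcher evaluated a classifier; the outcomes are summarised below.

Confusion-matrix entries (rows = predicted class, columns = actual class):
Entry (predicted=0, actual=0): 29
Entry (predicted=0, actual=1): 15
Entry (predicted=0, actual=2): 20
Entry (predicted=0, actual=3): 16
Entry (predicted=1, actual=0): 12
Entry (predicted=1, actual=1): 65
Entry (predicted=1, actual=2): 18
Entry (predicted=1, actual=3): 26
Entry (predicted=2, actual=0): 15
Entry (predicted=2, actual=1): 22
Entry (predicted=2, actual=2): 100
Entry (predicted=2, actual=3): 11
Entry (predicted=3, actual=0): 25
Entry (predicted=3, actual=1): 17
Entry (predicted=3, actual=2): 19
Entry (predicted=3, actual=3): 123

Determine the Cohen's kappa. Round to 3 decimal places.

Observed agreement pₒ = trace/N = 317/533 = 0.5947
Expected agreement pₑ = Σ (rowᵢ·colᵢ)/N² = (81·80 + 119·121 + 157·148 + 176·184)/533² = 0.2693
κ = (pₒ − pₑ)/(1 − pₑ) = (0.5947 − 0.2693)/(1 − 0.2693) = 0.445

0.445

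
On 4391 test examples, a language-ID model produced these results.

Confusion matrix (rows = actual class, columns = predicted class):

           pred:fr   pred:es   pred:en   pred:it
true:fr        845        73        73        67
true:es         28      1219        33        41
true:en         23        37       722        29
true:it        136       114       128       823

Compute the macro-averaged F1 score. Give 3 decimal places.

0.817

Per-class F1 score (2·TP/(2·TP+FP+FN)):
  fr: TP=845, FP=28+23+136=187, FN=73+73+67=213 → 1690/2090 = 0.8086
  es: TP=1219, FP=73+37+114=224, FN=28+33+41=102 → 2438/2764 = 0.8821
  en: TP=722, FP=73+33+128=234, FN=23+37+29=89 → 1444/1767 = 0.8172
  it: TP=823, FP=67+41+29=137, FN=136+114+128=378 → 1646/2161 = 0.7617
Macro-F1 score = mean = (0.8086 + 0.8821 + 0.8172 + 0.7617) / 4 = 0.817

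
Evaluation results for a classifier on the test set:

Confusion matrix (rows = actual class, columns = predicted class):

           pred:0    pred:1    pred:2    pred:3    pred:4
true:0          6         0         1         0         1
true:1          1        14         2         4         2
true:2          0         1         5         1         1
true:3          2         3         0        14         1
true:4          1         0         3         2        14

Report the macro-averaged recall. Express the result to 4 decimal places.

Per-class recall (TP/(TP+FN)):
  0: TP=6, FN=0+1+0+1=2 → 6/8 = 0.75000
  1: TP=14, FN=1+2+4+2=9 → 14/23 = 0.60870
  2: TP=5, FN=0+1+1+1=3 → 5/8 = 0.62500
  3: TP=14, FN=2+3+0+1=6 → 14/20 = 0.70000
  4: TP=14, FN=1+0+3+2=6 → 14/20 = 0.70000
Macro-recall = mean = (0.75000 + 0.60870 + 0.62500 + 0.70000 + 0.70000) / 5 = 0.6767

0.6767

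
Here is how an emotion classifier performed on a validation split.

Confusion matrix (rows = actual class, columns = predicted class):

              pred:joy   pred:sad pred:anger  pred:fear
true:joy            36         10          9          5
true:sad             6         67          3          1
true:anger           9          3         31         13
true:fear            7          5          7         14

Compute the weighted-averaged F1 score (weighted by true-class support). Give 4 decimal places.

Per-class F1 score (2·TP/(2·TP+FP+FN)):
  joy: TP=36, FP=6+9+7=22, FN=10+9+5=24 → 72/118 = 0.61017
  sad: TP=67, FP=10+3+5=18, FN=6+3+1=10 → 134/162 = 0.82716
  anger: TP=31, FP=9+3+7=19, FN=9+3+13=25 → 62/106 = 0.58491
  fear: TP=14, FP=5+1+13=19, FN=7+5+7=19 → 28/66 = 0.42424
Weighted-F1 score = Σ (supportᵢ/N)·F1 scoreᵢ with N=226: (60/226)·0.61017 + (77/226)·0.82716 + (56/226)·0.58491 + (33/226)·0.42424 = 0.6507

0.6507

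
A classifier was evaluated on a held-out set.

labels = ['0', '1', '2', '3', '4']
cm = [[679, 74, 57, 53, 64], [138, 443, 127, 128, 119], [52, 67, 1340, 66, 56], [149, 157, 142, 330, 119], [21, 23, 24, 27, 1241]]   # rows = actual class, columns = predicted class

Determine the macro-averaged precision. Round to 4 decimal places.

0.6697

Per-class precision (TP/(TP+FP)):
  0: TP=679, FP=138+52+149+21=360 → 679/1039 = 0.65351
  1: TP=443, FP=74+67+157+23=321 → 443/764 = 0.57984
  2: TP=1340, FP=57+127+142+24=350 → 1340/1690 = 0.79290
  3: TP=330, FP=53+128+66+27=274 → 330/604 = 0.54636
  4: TP=1241, FP=64+119+56+119=358 → 1241/1599 = 0.77611
Macro-precision = mean = (0.65351 + 0.57984 + 0.79290 + 0.54636 + 0.77611) / 5 = 0.6697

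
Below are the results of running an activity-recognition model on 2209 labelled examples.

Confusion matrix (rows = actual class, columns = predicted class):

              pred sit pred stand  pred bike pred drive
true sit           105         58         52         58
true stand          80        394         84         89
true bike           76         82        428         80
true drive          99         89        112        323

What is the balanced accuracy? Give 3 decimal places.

Balanced accuracy = mean of per-class recall.
  sit: recall = 105/273 = 0.3846
  stand: recall = 394/647 = 0.6090
  bike: recall = 428/666 = 0.6426
  drive: recall = 323/623 = 0.5185
Mean = (0.3846 + 0.6090 + 0.6426 + 0.5185) / 4 = 0.539

0.539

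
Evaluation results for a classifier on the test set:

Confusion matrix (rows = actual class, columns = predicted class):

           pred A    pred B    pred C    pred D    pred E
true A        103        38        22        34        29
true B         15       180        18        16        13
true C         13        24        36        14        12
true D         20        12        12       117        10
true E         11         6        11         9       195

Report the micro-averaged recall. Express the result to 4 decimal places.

Micro-averaging pools counts across classes: ΣTP=631, ΣFP=339, ΣFN=339.
Micro-recall = TP/(TP+FN) on pooled counts = 0.6505 (equals overall accuracy in single-label multiclass).

0.6505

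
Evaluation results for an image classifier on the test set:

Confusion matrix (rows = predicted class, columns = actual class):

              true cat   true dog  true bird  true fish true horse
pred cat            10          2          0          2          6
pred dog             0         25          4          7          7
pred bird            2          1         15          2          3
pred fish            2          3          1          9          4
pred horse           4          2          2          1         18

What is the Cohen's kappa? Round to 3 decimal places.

Observed agreement pₒ = trace/N = 77/132 = 0.5833
Expected agreement pₑ = Σ (rowᵢ·colᵢ)/N² = (18·20 + 33·43 + 22·23 + 21·19 + 38·27)/132² = 0.2129
κ = (pₒ − pₑ)/(1 − pₑ) = (0.5833 − 0.2129)/(1 − 0.2129) = 0.471

0.471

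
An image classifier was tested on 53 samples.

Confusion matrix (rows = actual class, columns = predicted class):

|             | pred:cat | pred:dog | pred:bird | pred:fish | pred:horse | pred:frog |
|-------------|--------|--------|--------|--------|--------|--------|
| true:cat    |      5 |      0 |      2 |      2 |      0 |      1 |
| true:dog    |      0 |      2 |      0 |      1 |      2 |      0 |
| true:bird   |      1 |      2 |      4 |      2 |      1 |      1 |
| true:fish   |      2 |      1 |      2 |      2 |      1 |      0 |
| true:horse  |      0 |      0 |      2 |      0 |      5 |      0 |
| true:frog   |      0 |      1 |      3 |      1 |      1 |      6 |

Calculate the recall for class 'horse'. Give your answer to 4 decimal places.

0.7143

recall = TP/(TP+FN).
horse: TP=5, FN=0+0+2+0+0=2 → 5/7 = 0.71429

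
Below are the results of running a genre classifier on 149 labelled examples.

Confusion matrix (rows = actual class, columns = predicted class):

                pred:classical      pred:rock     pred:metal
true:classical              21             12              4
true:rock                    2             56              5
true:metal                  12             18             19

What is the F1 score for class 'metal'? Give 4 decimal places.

F1 score = 2·TP/(2·TP+FP+FN).
metal: TP=19, FP=4+5=9, FN=12+18=30 → 38/77 = 0.49351

0.4935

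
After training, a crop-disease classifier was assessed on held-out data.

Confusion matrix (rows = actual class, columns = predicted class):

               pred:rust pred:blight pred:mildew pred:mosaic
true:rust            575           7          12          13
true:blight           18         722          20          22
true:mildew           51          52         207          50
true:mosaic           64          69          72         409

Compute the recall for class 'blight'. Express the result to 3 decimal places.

Take TP from the diagonal, FP from the rest of the 'blight' prediction marginal, FN from the rest of the 'blight' actual marginal.
recall = TP/(TP+FN).
blight: TP=722, FN=18+20+22=60 → 722/782 = 0.9233

0.923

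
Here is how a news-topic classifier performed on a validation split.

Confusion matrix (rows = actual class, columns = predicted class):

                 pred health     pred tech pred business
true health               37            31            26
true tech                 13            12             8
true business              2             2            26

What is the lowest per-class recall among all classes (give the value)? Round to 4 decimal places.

0.3636

Per-class recall (TP/(TP+FN)):
  health: TP=37, FN=31+26=57 → 37/94 = 0.39362
  tech: TP=12, FN=13+8=21 → 12/33 = 0.36364
  business: TP=26, FN=2+2=4 → 26/30 = 0.86667
Lowest is class 'tech' with recall = 0.3636.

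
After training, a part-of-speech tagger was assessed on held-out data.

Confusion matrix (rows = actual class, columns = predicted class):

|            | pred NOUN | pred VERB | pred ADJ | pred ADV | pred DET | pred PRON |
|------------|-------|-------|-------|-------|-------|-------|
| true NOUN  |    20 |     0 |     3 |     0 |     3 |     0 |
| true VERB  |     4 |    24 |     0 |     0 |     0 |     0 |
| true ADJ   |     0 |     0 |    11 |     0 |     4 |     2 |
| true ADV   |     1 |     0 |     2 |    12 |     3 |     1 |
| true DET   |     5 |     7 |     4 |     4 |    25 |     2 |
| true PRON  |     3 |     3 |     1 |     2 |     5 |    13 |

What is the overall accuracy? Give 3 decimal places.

Accuracy = trace / total = (20+24+11+12+25+13=105) / 164 = 105/164 = 0.640

0.640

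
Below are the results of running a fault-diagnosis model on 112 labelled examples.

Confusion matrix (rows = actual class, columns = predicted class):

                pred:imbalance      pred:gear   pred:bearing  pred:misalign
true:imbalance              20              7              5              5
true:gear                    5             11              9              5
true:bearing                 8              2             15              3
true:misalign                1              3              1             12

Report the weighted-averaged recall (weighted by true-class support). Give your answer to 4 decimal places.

0.5179

Per-class recall (TP/(TP+FN)):
  imbalance: TP=20, FN=7+5+5=17 → 20/37 = 0.54054
  gear: TP=11, FN=5+9+5=19 → 11/30 = 0.36667
  bearing: TP=15, FN=8+2+3=13 → 15/28 = 0.53571
  misalign: TP=12, FN=1+3+1=5 → 12/17 = 0.70588
Weighted-recall = Σ (supportᵢ/N)·recallᵢ with N=112: (37/112)·0.54054 + (30/112)·0.36667 + (28/112)·0.53571 + (17/112)·0.70588 = 0.5179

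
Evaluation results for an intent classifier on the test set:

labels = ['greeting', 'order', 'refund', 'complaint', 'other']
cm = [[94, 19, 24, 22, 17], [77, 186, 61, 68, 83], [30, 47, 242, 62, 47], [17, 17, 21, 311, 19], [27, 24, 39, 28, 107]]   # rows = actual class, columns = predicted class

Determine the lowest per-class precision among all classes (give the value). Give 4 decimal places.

0.3837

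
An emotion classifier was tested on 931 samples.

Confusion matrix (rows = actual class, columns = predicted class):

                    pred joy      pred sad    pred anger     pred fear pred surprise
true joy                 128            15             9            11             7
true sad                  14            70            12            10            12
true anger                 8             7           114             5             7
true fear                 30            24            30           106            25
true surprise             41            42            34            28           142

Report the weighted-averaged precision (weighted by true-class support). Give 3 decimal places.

0.628

Per-class precision (TP/(TP+FP)):
  joy: TP=128, FP=14+8+30+41=93 → 128/221 = 0.5792
  sad: TP=70, FP=15+7+24+42=88 → 70/158 = 0.4430
  anger: TP=114, FP=9+12+30+34=85 → 114/199 = 0.5729
  fear: TP=106, FP=11+10+5+28=54 → 106/160 = 0.6625
  surprise: TP=142, FP=7+12+7+25=51 → 142/193 = 0.7358
Weighted-precision = Σ (supportᵢ/N)·precisionᵢ with N=931: (170/931)·0.5792 + (118/931)·0.4430 + (141/931)·0.5729 + (215/931)·0.6625 + (287/931)·0.7358 = 0.628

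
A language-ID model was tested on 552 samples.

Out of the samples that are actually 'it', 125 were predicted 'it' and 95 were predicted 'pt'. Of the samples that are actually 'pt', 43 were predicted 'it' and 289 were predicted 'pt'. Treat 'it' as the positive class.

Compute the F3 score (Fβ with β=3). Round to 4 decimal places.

0.5819

Fβ = (1+β²)·TP / ((1+β²)·TP + β²·FN + FP), with β²=9
= 10·125 / (10·125 + 9·95 + 43) = 0.5819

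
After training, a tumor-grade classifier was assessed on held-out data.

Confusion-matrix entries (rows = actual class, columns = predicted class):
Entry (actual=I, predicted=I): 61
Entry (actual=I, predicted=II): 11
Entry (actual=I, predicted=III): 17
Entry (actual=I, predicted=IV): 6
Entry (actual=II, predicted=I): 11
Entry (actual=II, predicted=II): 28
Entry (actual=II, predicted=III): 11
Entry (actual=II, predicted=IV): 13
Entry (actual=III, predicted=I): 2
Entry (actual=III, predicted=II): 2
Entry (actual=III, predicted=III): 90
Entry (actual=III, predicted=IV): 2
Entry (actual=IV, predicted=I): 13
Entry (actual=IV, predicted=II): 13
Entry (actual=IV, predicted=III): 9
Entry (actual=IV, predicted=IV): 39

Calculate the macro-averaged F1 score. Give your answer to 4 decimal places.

0.6346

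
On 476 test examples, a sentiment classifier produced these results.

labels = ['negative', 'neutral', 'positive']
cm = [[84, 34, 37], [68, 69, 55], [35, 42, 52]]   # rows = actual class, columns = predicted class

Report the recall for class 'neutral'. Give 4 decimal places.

Take TP from the diagonal, FP from the rest of the 'neutral' prediction marginal, FN from the rest of the 'neutral' actual marginal.
recall = TP/(TP+FN).
neutral: TP=69, FN=68+55=123 → 69/192 = 0.35938

0.3594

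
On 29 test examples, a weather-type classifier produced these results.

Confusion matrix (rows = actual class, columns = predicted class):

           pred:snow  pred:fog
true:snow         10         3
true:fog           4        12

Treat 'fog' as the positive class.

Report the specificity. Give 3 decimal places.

0.769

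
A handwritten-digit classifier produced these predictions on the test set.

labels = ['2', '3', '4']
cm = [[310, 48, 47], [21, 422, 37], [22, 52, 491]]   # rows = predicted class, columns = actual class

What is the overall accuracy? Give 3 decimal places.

0.843

Accuracy = trace / total = (310+422+491=1223) / 1450 = 1223/1450 = 0.843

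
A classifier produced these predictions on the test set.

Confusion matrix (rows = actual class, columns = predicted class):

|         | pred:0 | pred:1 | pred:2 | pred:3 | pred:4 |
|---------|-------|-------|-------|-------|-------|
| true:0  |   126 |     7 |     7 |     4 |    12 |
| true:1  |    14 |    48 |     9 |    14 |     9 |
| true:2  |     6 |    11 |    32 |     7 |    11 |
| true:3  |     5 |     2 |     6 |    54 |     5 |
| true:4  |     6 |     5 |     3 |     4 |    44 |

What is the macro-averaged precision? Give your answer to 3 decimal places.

0.643

Per-class precision (TP/(TP+FP)):
  0: TP=126, FP=14+6+5+6=31 → 126/157 = 0.8025
  1: TP=48, FP=7+11+2+5=25 → 48/73 = 0.6575
  2: TP=32, FP=7+9+6+3=25 → 32/57 = 0.5614
  3: TP=54, FP=4+14+7+4=29 → 54/83 = 0.6506
  4: TP=44, FP=12+9+11+5=37 → 44/81 = 0.5432
Macro-precision = mean = (0.8025 + 0.6575 + 0.5614 + 0.6506 + 0.5432) / 5 = 0.643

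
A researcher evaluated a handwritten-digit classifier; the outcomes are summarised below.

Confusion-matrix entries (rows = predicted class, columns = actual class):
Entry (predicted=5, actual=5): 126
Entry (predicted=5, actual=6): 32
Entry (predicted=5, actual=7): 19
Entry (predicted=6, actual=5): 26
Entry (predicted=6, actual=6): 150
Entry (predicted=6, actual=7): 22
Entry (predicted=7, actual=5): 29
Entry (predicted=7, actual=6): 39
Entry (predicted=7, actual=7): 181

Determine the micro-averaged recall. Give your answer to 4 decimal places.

Micro-averaging pools counts across classes: ΣTP=457, ΣFP=167, ΣFN=167.
Micro-recall = TP/(TP+FN) on pooled counts = 0.7324 (equals overall accuracy in single-label multiclass).

0.7324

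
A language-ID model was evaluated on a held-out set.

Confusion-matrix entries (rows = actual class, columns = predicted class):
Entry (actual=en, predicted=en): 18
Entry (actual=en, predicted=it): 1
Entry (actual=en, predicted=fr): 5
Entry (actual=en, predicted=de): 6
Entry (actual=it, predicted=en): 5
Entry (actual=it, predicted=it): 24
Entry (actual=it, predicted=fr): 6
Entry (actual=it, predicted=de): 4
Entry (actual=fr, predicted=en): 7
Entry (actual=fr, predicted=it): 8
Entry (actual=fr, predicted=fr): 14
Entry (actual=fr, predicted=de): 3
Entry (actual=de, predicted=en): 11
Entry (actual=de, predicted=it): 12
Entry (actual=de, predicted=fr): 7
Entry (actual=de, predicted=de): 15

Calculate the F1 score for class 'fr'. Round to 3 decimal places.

F1 score = 2·TP/(2·TP+FP+FN).
fr: TP=14, FP=5+6+7=18, FN=7+8+3=18 → 28/64 = 0.4375

0.438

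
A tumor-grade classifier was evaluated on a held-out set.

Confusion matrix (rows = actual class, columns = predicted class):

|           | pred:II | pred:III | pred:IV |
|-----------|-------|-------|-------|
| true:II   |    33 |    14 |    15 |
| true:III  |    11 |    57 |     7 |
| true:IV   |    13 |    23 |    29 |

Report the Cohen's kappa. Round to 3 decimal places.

Observed agreement pₒ = trace/N = 119/202 = 0.5891
Expected agreement pₑ = Σ (rowᵢ·colᵢ)/N² = (62·57 + 75·94 + 65·51)/202² = 0.3406
κ = (pₒ − pₑ)/(1 − pₑ) = (0.5891 − 0.3406)/(1 − 0.3406) = 0.377

0.377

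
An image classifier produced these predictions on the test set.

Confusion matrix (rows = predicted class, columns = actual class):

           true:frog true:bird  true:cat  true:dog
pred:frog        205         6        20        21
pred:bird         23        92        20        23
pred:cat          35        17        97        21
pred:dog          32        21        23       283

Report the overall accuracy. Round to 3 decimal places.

0.721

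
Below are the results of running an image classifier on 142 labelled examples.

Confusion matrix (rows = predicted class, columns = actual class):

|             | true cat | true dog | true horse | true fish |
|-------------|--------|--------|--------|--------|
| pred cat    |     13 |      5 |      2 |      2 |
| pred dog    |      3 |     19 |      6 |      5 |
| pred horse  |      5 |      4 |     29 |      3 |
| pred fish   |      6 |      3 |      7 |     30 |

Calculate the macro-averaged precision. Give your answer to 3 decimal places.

Per-class precision (TP/(TP+FP)):
  cat: TP=13, FP=5+2+2=9 → 13/22 = 0.5909
  dog: TP=19, FP=3+6+5=14 → 19/33 = 0.5758
  horse: TP=29, FP=5+4+3=12 → 29/41 = 0.7073
  fish: TP=30, FP=6+3+7=16 → 30/46 = 0.6522
Macro-precision = mean = (0.5909 + 0.5758 + 0.7073 + 0.6522) / 4 = 0.632

0.632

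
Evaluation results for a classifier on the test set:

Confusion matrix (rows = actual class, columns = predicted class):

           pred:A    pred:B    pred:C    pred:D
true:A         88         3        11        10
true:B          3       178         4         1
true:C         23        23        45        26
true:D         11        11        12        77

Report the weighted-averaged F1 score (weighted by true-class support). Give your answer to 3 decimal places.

Per-class F1 score (2·TP/(2·TP+FP+FN)):
  A: TP=88, FP=3+23+11=37, FN=3+11+10=24 → 176/237 = 0.7426
  B: TP=178, FP=3+23+11=37, FN=3+4+1=8 → 356/401 = 0.8878
  C: TP=45, FP=11+4+12=27, FN=23+23+26=72 → 90/189 = 0.4762
  D: TP=77, FP=10+1+26=37, FN=11+11+12=34 → 154/225 = 0.6844
Weighted-F1 score = Σ (supportᵢ/N)·F1 scoreᵢ with N=526: (112/526)·0.7426 + (186/526)·0.8878 + (117/526)·0.4762 + (111/526)·0.6844 = 0.722

0.722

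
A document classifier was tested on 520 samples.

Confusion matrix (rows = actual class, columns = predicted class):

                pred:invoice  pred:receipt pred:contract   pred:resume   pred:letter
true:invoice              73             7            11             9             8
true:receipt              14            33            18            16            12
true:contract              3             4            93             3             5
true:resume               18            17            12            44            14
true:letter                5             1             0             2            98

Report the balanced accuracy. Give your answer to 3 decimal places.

0.647

Balanced accuracy = mean of per-class recall.
  invoice: recall = 73/108 = 0.6759
  receipt: recall = 33/93 = 0.3548
  contract: recall = 93/108 = 0.8611
  resume: recall = 44/105 = 0.4190
  letter: recall = 98/106 = 0.9245
Mean = (0.6759 + 0.3548 + 0.8611 + 0.4190 + 0.9245) / 5 = 0.647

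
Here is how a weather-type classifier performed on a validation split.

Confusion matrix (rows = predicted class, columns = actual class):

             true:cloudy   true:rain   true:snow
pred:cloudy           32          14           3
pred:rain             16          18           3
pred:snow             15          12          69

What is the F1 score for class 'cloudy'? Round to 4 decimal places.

One-vs-rest for 'cloudy': TP = diagonal; FP = other classes predicted 'cloudy'; FN = 'cloudy' predicted as other.
F1 score = 2·TP/(2·TP+FP+FN).
cloudy: TP=32, FP=14+3=17, FN=16+15=31 → 64/112 = 0.57143

0.5714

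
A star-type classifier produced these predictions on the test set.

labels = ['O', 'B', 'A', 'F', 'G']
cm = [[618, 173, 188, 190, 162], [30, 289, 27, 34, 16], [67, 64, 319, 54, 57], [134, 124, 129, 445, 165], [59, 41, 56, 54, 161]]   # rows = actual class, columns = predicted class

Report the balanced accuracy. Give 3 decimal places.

0.529

Balanced accuracy = mean of per-class recall.
  O: recall = 618/1331 = 0.4643
  B: recall = 289/396 = 0.7298
  A: recall = 319/561 = 0.5686
  F: recall = 445/997 = 0.4463
  G: recall = 161/371 = 0.4340
Mean = (0.4643 + 0.7298 + 0.5686 + 0.4463 + 0.4340) / 5 = 0.529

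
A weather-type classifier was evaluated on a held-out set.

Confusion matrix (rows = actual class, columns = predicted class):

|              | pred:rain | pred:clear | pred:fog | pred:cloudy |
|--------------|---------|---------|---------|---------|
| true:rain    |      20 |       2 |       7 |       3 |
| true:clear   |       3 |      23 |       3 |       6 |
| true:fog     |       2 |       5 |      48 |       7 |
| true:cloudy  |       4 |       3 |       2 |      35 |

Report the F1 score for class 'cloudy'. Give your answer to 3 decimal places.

0.737

Treat 'cloudy' as positive and all other classes as negative.
F1 score = 2·TP/(2·TP+FP+FN).
cloudy: TP=35, FP=3+6+7=16, FN=4+3+2=9 → 70/95 = 0.7368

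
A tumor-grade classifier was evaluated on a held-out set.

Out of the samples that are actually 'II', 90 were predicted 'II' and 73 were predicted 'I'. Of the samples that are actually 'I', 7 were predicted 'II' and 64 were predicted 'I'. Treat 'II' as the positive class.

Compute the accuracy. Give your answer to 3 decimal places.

0.658

Accuracy = (TP+TN)/N = (90+64)/234 = 0.658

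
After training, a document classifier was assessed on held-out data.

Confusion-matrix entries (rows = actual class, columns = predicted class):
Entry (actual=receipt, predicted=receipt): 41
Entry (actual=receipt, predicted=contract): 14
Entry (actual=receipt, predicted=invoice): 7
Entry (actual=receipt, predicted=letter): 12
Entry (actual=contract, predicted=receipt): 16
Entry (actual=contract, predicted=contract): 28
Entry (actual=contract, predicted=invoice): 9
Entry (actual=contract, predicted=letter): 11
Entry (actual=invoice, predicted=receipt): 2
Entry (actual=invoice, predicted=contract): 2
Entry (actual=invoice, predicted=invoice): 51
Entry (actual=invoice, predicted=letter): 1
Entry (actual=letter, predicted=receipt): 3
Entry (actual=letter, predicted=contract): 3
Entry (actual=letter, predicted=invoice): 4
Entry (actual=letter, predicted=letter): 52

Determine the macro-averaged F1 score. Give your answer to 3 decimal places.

0.666

Per-class F1 score (2·TP/(2·TP+FP+FN)):
  receipt: TP=41, FP=16+2+3=21, FN=14+7+12=33 → 82/136 = 0.6029
  contract: TP=28, FP=14+2+3=19, FN=16+9+11=36 → 56/111 = 0.5045
  invoice: TP=51, FP=7+9+4=20, FN=2+2+1=5 → 102/127 = 0.8031
  letter: TP=52, FP=12+11+1=24, FN=3+3+4=10 → 104/138 = 0.7536
Macro-F1 score = mean = (0.6029 + 0.5045 + 0.8031 + 0.7536) / 4 = 0.666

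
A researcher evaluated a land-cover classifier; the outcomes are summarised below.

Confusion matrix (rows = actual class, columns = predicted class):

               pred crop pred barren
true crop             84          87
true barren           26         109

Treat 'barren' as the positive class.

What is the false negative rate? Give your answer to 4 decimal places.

FNR = FN/(FN+TP) = 26/(26+109) = 0.1926

0.1926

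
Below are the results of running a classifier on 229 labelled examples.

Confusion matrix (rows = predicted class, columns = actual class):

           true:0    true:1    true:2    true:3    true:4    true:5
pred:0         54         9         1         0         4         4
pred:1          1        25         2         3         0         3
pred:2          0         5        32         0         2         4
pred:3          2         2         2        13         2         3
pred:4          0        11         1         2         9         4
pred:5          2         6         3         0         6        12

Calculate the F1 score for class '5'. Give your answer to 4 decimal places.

0.4068

Take TP from the diagonal, FP from the rest of the '5' prediction marginal, FN from the rest of the '5' actual marginal.
F1 score = 2·TP/(2·TP+FP+FN).
5: TP=12, FP=2+6+3+0+6=17, FN=4+3+4+3+4=18 → 24/59 = 0.40678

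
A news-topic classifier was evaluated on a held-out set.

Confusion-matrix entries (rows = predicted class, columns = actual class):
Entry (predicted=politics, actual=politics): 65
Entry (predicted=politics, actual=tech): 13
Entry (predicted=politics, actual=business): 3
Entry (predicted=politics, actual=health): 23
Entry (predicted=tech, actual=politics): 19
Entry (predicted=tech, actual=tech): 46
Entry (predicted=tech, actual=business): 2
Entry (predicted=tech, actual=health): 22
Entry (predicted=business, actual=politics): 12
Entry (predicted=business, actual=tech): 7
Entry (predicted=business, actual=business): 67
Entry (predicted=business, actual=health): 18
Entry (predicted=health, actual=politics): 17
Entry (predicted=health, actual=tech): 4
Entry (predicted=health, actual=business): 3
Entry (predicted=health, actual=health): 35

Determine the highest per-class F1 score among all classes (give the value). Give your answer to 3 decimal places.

0.749

Per-class F1 score (2·TP/(2·TP+FP+FN)):
  politics: TP=65, FP=13+3+23=39, FN=19+12+17=48 → 130/217 = 0.5991
  tech: TP=46, FP=19+2+22=43, FN=13+7+4=24 → 92/159 = 0.5786
  business: TP=67, FP=12+7+18=37, FN=3+2+3=8 → 134/179 = 0.7486
  health: TP=35, FP=17+4+3=24, FN=23+22+18=63 → 70/157 = 0.4459
Highest is class 'business' with F1 score = 0.749.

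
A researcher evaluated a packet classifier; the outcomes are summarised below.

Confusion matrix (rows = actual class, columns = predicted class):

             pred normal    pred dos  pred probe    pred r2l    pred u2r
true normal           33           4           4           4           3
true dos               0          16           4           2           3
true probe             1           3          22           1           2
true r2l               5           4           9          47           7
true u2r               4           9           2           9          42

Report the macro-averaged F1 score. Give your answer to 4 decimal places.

0.6515

Per-class F1 score (2·TP/(2·TP+FP+FN)):
  normal: TP=33, FP=0+1+5+4=10, FN=4+4+4+3=15 → 66/91 = 0.72527
  dos: TP=16, FP=4+3+4+9=20, FN=0+4+2+3=9 → 32/61 = 0.52459
  probe: TP=22, FP=4+4+9+2=19, FN=1+3+1+2=7 → 44/70 = 0.62857
  r2l: TP=47, FP=4+2+1+9=16, FN=5+4+9+7=25 → 94/135 = 0.69630
  u2r: TP=42, FP=3+3+2+7=15, FN=4+9+2+9=24 → 84/123 = 0.68293
Macro-F1 score = mean = (0.72527 + 0.52459 + 0.62857 + 0.69630 + 0.68293) / 5 = 0.6515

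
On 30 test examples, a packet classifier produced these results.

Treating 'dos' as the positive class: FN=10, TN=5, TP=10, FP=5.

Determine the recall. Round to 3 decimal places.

Recall = TP/(TP+FN) = 10/(10+10) = 10/20 = 0.500

0.500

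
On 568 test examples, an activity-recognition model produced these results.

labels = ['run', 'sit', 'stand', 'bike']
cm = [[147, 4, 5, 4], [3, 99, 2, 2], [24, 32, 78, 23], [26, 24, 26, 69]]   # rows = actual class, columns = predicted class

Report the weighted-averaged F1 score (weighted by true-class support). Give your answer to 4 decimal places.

0.6754

Per-class F1 score (2·TP/(2·TP+FP+FN)):
  run: TP=147, FP=3+24+26=53, FN=4+5+4=13 → 294/360 = 0.81667
  sit: TP=99, FP=4+32+24=60, FN=3+2+2=7 → 198/265 = 0.74717
  stand: TP=78, FP=5+2+26=33, FN=24+32+23=79 → 156/268 = 0.58209
  bike: TP=69, FP=4+2+23=29, FN=26+24+26=76 → 138/243 = 0.56790
Weighted-F1 score = Σ (supportᵢ/N)·F1 scoreᵢ with N=568: (160/568)·0.81667 + (106/568)·0.74717 + (157/568)·0.58209 + (145/568)·0.56790 = 0.6754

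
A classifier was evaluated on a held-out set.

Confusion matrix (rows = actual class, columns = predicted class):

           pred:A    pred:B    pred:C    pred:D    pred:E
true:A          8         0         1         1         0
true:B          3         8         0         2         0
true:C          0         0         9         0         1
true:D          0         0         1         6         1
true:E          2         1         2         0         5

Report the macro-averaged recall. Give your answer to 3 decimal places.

0.713

Per-class recall (TP/(TP+FN)):
  A: TP=8, FN=0+1+1+0=2 → 8/10 = 0.8000
  B: TP=8, FN=3+0+2+0=5 → 8/13 = 0.6154
  C: TP=9, FN=0+0+0+1=1 → 9/10 = 0.9000
  D: TP=6, FN=0+0+1+1=2 → 6/8 = 0.7500
  E: TP=5, FN=2+1+2+0=5 → 5/10 = 0.5000
Macro-recall = mean = (0.8000 + 0.6154 + 0.9000 + 0.7500 + 0.5000) / 5 = 0.713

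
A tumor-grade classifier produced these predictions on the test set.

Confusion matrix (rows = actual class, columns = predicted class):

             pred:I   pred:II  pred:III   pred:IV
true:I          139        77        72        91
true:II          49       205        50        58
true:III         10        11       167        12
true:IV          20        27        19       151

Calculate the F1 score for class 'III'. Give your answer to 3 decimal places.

0.657

One-vs-rest for 'III': TP = diagonal; FP = other classes predicted 'III'; FN = 'III' predicted as other.
F1 score = 2·TP/(2·TP+FP+FN).
III: TP=167, FP=72+50+19=141, FN=10+11+12=33 → 334/508 = 0.6575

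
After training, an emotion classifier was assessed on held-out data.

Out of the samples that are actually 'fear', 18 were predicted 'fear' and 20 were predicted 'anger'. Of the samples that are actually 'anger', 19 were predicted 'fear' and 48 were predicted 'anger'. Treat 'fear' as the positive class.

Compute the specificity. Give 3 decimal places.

0.716

Specificity = TN/(TN+FP) = 48/(48+19) = 0.716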